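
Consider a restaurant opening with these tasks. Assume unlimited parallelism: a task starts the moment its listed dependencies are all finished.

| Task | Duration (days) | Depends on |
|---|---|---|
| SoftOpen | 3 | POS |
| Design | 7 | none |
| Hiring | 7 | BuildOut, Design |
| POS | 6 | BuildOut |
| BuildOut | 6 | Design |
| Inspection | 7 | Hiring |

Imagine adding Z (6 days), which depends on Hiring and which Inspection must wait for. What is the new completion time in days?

33

Originally the schedule takes 27 days.
With Z inserted, Inspection now waits for max(Hiring, Z).
New critical path: Design→BuildOut→Hiring→Z→Inspection = 7+6+7+6+7 = 33 ⇒ 33 days.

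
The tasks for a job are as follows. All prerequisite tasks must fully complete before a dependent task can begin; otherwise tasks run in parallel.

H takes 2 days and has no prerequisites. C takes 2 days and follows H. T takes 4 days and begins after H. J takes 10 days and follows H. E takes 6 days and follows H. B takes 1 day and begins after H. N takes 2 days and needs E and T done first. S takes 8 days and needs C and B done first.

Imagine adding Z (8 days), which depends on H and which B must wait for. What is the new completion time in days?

Originally the project takes 12 days.
With Z inserted, B now waits for max(H, Z).
New critical path: H→Z→B→S = 2+8+1+8 = 19 ⇒ 19 days.

19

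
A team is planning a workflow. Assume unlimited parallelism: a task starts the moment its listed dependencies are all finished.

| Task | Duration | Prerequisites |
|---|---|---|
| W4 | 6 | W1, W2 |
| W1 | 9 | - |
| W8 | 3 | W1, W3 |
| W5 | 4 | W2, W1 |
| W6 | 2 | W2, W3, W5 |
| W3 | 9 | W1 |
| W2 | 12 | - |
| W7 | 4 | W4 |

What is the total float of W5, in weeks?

Critical path: W2→W4→W7 = 12+6+4 = 22, so the finish is 22 weeks.
Longest path through W5: 18 weeks (earliest finish 16, latest finish 20).
So W5 can slip 20 − 16 = 4 weeks.

4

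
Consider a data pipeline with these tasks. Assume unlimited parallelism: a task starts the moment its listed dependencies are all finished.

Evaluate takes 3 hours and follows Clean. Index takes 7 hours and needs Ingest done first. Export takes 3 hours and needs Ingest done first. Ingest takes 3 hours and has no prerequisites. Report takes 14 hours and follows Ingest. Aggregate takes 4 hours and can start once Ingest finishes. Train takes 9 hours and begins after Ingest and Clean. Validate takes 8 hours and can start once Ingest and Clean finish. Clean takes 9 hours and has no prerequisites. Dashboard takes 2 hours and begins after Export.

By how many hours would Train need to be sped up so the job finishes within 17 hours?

Current finish: 18 hours; target: 17.
Train is on every critical path, so each hour cut from Train cuts the finish by one (this holds down to a finish of 17).
Need 18 − 17 = 1 hour off Train → Train becomes 8 hours, finish becomes 17.

1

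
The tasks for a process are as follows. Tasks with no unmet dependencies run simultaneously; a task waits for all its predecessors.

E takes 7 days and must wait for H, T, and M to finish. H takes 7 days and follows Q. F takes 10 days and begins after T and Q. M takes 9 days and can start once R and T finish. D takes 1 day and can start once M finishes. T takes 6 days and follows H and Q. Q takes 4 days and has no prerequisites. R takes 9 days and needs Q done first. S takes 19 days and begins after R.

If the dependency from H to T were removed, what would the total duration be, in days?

Original critical path: Q→H→T→M→E = 4+7+6+9+7 = 33 ⇒ 33 days.
Without H→T, T's earliest start moves from 11 to 4.
After: Q→R→S = 4+9+19 = 32 → 32 days.

32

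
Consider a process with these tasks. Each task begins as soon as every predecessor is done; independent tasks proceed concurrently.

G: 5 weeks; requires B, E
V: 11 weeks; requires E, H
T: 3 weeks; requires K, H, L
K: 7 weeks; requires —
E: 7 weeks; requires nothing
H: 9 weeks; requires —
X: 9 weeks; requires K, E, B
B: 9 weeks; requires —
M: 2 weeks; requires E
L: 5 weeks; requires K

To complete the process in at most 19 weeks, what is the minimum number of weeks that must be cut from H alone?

Current finish: 20 weeks; target: 19.
H is on every critical path, so each week cut from H cuts the finish by one (this holds down to a finish of 18).
Need 20 − 19 = 1 week off H → H becomes 8 weeks, finish becomes 19.

1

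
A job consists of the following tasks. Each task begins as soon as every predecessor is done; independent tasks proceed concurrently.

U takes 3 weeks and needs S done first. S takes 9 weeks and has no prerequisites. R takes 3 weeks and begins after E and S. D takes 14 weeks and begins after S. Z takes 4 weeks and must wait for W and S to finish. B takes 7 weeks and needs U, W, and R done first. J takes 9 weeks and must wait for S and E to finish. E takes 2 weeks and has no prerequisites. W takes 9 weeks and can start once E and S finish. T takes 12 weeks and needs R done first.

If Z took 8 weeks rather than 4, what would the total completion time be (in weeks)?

26

The binding path is S→W→B = 9+9+7 = 25; finish at 25 weeks.
Z has 3 weeks of float (longest path through it is 22).
The binding chain switches to S→W→Z = 9+9+8 = 26; finish 26 weeks.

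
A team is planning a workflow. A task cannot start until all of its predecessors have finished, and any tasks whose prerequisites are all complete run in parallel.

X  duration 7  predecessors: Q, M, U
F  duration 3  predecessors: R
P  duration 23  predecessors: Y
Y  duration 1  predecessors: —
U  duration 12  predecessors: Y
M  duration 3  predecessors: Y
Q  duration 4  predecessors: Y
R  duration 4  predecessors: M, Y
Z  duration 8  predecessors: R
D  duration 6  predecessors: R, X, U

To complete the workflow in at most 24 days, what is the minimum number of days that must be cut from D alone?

2

Current finish: 26 days; target: 24.
D is on every critical path, so each day cut from D cuts the finish by one (this holds down to a finish of 24).
Need 26 − 24 = 2 days off D → D becomes 4 days, finish becomes 24.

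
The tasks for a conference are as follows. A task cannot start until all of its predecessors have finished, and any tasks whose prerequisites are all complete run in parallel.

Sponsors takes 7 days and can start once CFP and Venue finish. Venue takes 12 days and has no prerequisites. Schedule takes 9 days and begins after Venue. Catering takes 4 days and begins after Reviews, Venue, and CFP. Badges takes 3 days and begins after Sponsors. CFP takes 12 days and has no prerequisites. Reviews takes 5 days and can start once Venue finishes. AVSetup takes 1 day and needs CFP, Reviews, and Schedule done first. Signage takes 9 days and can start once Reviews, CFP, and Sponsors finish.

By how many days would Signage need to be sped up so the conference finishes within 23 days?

Current finish: 28 days; target: 23.
Signage is on every critical path, so each day cut from Signage cuts the finish by one (this holds down to a finish of 22).
Need 28 − 23 = 5 days off Signage → Signage becomes 4 days, finish becomes 23.

5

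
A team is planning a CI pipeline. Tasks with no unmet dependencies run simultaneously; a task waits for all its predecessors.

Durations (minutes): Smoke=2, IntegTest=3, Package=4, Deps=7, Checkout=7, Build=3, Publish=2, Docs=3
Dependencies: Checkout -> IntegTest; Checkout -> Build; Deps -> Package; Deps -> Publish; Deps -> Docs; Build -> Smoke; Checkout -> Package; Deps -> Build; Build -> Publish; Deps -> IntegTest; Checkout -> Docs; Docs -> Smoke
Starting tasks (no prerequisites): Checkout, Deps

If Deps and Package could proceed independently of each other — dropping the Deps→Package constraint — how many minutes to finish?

12

Original critical path: Checkout→Build→Publish = 7+3+2 = 12 ⇒ 12 minutes.
Dropping Deps→Package doesn't change Package's earliest start (7); another predecessor still binds.
New critical path: Checkout→Build→Publish = 7+3+2 = 12 ⇒ 12 minutes.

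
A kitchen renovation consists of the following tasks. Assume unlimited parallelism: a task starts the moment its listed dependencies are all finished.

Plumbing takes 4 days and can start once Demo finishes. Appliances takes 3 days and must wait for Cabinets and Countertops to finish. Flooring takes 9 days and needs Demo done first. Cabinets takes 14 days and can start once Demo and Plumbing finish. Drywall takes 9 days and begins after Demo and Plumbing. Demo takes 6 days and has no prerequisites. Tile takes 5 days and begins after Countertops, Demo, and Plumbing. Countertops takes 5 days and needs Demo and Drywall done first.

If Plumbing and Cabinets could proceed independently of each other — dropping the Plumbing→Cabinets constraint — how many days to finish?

With the dependency in place, Demo→Plumbing→Drywall→Countertops→Tile = 6+4+9+5+5 = 29 sets the finish at 29 days.
Without Plumbing→Cabinets, Cabinets's earliest start moves from 10 to 6.
New critical path: Demo→Plumbing→Drywall→Countertops→Tile = 6+4+9+5+5 = 29 ⇒ 29 days.

29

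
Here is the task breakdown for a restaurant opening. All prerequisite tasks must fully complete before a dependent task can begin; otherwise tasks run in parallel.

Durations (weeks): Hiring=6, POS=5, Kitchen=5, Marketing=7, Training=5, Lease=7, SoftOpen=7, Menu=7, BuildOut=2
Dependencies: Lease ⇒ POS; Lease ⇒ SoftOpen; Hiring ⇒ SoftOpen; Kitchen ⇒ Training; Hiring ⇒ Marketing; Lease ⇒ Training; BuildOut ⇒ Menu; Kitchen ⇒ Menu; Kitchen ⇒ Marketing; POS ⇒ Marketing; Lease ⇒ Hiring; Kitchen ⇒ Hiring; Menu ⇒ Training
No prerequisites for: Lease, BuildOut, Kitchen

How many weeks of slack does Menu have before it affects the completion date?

Lease→Hiring→Marketing = 7+6+7 = 20 sets the makespan at 20 weeks.
Longest path through Menu: 17 weeks (earliest finish 12, latest finish 15).
So Menu can slip 15 − 12 = 3 weeks.

3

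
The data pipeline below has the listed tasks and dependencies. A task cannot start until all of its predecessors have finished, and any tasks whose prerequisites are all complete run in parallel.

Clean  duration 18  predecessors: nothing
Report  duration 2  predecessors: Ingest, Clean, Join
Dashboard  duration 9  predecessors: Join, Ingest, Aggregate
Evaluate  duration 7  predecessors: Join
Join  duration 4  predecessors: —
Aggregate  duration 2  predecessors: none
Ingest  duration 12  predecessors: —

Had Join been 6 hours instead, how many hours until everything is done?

21

The binding path is Ingest→Dashboard = 12+9 = 21; finish at 21 hours.
The longest path through Join is only 13 hours, so Join has float 8.
No other chain overtakes it, so the finish is 21 hours.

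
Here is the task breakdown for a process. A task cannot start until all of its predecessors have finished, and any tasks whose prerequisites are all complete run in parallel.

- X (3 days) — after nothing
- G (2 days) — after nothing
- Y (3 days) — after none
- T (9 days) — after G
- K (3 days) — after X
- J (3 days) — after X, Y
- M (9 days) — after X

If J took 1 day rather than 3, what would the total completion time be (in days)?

Actual critical path: X→M = 3+9 = 12 ⇒ 12 days.
J is off the critical path — its longest chain is 6 days, giving 6 of slack.
That remains the longest chain; total 12 days.

12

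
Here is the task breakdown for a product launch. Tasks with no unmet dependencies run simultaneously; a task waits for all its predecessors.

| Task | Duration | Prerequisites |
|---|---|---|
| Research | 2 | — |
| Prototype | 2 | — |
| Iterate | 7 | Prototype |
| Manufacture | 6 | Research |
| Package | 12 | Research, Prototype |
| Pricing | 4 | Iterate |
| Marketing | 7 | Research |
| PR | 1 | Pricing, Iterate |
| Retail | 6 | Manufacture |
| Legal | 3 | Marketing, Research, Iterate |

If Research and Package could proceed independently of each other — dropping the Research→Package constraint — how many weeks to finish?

14

With the dependency in place, Research→Manufacture→Retail = 2+6+6 = 14 sets the finish at 14 weeks.
Dropping Research→Package doesn't change Package's earliest start (2); another predecessor still binds.
The longest chain is now Research→Manufacture→Retail = 2+6+6 = 14, so the schedule takes 14 weeks.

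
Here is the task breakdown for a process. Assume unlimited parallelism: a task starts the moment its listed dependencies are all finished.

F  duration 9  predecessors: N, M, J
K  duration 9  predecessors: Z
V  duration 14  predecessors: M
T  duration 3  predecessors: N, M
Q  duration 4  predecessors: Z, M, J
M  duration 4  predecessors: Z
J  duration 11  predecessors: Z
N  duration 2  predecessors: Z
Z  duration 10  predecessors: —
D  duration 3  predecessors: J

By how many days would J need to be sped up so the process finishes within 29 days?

Current finish: 30 days; target: 29.
J is on every critical path, so each day cut from J cuts the finish by one (this holds down to a finish of 28).
Need 30 − 29 = 1 day off J → J becomes 10 days, finish becomes 29.

1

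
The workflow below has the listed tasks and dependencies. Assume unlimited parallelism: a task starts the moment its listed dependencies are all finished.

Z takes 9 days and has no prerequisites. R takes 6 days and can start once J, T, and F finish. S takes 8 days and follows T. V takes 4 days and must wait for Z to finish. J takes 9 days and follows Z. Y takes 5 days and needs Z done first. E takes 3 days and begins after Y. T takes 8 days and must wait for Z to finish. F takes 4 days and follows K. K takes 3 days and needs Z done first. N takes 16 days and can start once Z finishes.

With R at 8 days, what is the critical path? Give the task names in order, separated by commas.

Z, J, R

As given, the longest chain is Z→T→S = 9+8+8 = 25, so the finish is 25 days.
The longest path through R is only 24 days, so R has float 1.
The binding chain switches to Z→J→R = 9+9+8 = 26; finish 26 days.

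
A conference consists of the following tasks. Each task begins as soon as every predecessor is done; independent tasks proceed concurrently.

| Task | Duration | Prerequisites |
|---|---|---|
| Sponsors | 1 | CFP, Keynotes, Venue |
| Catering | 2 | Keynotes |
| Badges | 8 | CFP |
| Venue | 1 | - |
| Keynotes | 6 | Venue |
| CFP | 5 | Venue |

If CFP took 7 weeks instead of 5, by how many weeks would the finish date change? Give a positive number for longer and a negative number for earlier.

2

Actual critical path: Venue→CFP→Badges = 1+5+8 = 14 ⇒ 14 weeks.
CFP lies on that path, so at 7 weeks the path becomes 16 weeks.
That remains the longest chain; total 16 weeks.
Change in finish: 16 − 14 = +2 weeks.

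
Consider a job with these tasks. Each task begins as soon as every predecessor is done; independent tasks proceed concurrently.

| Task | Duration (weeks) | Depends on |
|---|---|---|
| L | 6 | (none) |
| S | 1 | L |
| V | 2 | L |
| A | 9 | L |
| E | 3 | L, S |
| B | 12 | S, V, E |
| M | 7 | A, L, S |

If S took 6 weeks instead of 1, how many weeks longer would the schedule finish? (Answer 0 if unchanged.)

Actual critical path: L→S→E→B = 6+1+3+12 = 22 ⇒ 22 weeks.
Since S is critical, the +5 change carries straight to that chain (now 27 weeks).
The critical path is still L→S→E→B; finish is now 27 weeks.
Change in finish: 27 − 22 = +5 weeks.

5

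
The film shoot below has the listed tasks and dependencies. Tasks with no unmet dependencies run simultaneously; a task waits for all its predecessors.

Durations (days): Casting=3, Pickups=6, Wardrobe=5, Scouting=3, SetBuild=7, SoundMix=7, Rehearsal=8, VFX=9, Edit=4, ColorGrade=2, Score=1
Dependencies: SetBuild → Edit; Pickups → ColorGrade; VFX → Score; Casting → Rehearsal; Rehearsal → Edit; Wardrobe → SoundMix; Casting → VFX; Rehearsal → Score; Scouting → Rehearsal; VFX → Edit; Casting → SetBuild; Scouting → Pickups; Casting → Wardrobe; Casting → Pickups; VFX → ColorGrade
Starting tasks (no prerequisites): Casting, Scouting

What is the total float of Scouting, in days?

1

Casting→VFX→Edit = 3+9+4 = 16 sets the makespan at 16 days.
Longest path through Scouting: 15 days (earliest finish 3, latest finish 4).
Slack of Scouting = 1 − 0 = 1 day.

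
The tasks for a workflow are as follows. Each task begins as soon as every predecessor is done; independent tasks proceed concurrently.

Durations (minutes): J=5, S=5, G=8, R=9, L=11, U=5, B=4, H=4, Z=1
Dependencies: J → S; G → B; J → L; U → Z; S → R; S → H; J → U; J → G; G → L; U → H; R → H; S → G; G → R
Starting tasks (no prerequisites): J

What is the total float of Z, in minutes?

J→S→G→R→H = 5+5+8+9+4 = 31 sets the makespan at 31 minutes.
Z finishes as early as 11 and must finish by 31.
So Z can slip 31 − 11 = 20 minutes.

20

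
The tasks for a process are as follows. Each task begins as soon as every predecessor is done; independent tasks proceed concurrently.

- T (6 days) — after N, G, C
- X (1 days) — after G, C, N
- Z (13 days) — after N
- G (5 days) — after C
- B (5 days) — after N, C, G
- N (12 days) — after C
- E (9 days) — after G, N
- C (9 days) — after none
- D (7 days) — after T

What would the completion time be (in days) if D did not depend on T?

Original critical path: C→N→Z = 9+12+13 = 34 ⇒ 34 days.
Without T→D, D's earliest start moves from 27 to 0.
The longest chain is now C→N→Z = 9+12+13 = 34, so the process takes 34 days.

34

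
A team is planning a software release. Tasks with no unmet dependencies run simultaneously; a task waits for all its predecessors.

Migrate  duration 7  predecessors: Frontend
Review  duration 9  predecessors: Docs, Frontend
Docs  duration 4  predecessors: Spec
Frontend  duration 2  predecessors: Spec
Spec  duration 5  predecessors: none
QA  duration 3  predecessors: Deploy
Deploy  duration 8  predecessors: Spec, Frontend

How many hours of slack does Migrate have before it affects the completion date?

4

The longest chain is Spec→Frontend→Deploy→QA = 5+2+8+3 = 18; overall finish 18 hours.
Migrate finishes as early as 14 and must finish by 18.
Slack of Migrate = 11 − 7 = 4 hours.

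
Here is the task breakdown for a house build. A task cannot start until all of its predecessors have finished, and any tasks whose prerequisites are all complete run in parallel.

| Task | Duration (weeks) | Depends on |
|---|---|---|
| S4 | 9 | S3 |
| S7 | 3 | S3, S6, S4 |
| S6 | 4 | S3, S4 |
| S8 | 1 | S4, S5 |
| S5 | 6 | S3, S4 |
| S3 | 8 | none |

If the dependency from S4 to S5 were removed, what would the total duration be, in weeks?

24

With the dependency in place, S3→S4→S5→S8 = 8+9+6+1 = 24 sets the finish at 24 weeks.
Without S4→S5, S5's earliest start moves from 17 to 8.
New critical path: S3→S4→S6→S7 = 8+9+4+3 = 24 ⇒ 24 weeks.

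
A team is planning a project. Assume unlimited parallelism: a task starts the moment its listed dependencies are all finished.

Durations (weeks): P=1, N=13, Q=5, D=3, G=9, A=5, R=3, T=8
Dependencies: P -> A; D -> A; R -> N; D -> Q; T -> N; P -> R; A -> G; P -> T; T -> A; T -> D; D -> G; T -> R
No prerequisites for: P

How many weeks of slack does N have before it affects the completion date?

1

The longest chain is P→T→D→A→G = 1+8+3+5+9 = 26; overall finish 26 weeks.
Longest path through N: 25 weeks (earliest finish 25, latest finish 26).
Slack of N = 13 − 12 = 1 week.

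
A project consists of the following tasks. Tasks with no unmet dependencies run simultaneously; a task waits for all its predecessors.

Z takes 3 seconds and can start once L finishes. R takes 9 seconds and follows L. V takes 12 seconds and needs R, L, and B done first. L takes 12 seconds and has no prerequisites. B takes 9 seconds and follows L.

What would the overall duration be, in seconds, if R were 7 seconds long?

The binding path is L→R→V = 12+9+12 = 33; finish at 33 seconds.
R is on the critical path; changing it to 7 makes that path 31 seconds.
New critical path: L→B→V = 12+9+12 = 33 ⇒ 33 seconds.

33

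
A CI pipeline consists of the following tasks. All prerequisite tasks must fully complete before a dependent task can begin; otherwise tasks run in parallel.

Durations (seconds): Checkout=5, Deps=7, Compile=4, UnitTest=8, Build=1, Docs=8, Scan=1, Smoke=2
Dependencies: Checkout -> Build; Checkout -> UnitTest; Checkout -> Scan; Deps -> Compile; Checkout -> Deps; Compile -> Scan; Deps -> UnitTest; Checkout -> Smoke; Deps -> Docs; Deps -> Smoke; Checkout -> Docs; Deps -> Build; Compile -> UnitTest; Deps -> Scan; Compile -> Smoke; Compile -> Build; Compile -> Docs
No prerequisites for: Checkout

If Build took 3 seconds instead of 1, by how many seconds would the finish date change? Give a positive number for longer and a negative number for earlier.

0

The binding path is Checkout→Deps→Compile→UnitTest = 5+7+4+8 = 24; finish at 24 seconds.
Build is off the critical path — its longest chain is 17 seconds, giving 7 of slack.
That remains the longest chain; total 24 seconds.
Change in finish: 24 − 24 = +0 seconds.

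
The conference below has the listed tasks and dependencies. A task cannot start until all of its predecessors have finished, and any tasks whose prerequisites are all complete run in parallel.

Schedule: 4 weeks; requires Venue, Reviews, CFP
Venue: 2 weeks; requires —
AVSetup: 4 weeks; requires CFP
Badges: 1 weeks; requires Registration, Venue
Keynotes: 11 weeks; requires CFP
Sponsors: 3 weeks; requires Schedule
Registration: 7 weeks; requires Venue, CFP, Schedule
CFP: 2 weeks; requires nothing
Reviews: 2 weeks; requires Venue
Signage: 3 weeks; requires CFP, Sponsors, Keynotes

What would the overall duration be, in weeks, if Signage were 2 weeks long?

16

Actual critical path: CFP→Keynotes→Signage = 2+11+3 = 16 ⇒ 16 weeks.
Signage lies on that path, so at 2 weeks the path becomes 15 weeks.
New critical path: Venue→Reviews→Schedule→Registration→Badges = 2+2+4+7+1 = 16 ⇒ 16 weeks.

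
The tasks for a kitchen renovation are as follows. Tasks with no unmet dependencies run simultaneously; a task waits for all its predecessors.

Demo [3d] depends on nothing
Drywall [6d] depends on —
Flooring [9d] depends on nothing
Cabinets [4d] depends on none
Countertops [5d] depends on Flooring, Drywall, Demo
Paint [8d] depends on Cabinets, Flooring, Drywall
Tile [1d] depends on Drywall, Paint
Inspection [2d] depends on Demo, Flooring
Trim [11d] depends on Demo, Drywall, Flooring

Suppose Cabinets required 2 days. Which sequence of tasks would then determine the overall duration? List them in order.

Baseline: Flooring→Trim = 9+11 = 20 → 20 days.
Cabinets has 7 days of float (longest path through it is 13).
That remains the longest chain; total 20 days.

Flooring, Trim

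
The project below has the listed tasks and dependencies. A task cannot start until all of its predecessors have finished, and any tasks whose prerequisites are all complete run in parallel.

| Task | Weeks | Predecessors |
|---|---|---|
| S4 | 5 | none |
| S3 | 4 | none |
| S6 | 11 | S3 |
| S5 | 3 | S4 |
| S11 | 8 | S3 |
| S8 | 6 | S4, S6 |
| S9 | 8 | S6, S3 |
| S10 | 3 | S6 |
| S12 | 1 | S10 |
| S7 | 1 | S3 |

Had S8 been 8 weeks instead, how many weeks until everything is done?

Baseline: S3→S6→S9 = 4+11+8 = 23 → 23 weeks.
The longest path through S8 is only 21 weeks, so S8 has float 2.
The binding chain switches to S3→S6→S8 = 4+11+8 = 23; finish 23 weeks.

23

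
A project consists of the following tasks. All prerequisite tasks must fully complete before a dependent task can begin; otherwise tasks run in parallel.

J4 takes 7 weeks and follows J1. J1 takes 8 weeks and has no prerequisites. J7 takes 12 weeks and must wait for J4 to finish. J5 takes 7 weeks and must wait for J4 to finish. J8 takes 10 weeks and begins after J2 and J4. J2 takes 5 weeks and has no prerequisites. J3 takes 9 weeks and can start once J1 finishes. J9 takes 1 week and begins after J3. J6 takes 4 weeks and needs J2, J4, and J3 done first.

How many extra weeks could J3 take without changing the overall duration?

J1→J4→J7 = 8+7+12 = 27 sets the makespan at 27 weeks.
The longest chain containing J3 totals 21 weeks.
Float = 27 − 21 = 6.

6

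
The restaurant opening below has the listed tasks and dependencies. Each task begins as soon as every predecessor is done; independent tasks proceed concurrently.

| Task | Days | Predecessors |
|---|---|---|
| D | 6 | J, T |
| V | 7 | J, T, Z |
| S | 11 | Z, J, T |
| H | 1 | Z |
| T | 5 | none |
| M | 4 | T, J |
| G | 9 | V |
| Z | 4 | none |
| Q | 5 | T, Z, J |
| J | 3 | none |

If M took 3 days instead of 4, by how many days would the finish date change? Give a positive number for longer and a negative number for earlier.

0

The binding path is T→V→G = 5+7+9 = 21; finish at 21 days.
M is off the critical path — its longest chain is 9 days, giving 12 of slack.
That remains the longest chain; total 21 days.
Change in finish: 21 − 21 = +0 days.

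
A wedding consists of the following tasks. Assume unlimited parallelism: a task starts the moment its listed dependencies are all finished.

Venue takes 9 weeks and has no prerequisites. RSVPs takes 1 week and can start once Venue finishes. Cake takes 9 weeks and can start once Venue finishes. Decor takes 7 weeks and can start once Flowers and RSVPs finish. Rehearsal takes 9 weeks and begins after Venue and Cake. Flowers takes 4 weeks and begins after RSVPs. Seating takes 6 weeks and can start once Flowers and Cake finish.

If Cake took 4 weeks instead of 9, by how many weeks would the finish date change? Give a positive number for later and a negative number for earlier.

The binding path is Venue→Cake→Rehearsal = 9+9+9 = 27; finish at 27 weeks.
Cake is on the critical path; changing it to 4 makes that path 22 weeks.
No other chain overtakes it, so the finish is 22 weeks.
Change in finish: 22 − 27 = -5 weeks.

-5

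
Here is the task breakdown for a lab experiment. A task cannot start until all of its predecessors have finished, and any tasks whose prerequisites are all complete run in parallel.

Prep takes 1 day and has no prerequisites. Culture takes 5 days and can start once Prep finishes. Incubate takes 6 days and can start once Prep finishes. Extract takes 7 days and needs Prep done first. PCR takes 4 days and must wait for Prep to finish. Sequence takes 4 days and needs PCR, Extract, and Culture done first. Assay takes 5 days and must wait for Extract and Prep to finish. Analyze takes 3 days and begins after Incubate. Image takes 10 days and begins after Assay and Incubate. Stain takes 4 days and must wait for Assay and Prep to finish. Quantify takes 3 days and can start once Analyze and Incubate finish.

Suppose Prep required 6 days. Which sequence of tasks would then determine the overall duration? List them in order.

Actual critical path: Prep→Extract→Assay→Image = 1+7+5+10 = 23 ⇒ 23 days.
Since Prep is critical, the +5 change carries straight to that chain (now 28 days).
No other chain overtakes it, so the finish is 28 days.

Prep, Extract, Assay, Image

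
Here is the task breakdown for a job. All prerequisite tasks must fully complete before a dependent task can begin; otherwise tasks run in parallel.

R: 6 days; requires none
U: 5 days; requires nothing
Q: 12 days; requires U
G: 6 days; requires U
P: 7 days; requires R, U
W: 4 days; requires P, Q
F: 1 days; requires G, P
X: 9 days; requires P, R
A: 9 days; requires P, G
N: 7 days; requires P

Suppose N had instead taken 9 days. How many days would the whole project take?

Actual critical path: R→P→X = 6+7+9 = 22 ⇒ 22 days.
The longest path through N is only 20 days, so N has float 2.
No other chain overtakes it, so the finish is 22 days.

22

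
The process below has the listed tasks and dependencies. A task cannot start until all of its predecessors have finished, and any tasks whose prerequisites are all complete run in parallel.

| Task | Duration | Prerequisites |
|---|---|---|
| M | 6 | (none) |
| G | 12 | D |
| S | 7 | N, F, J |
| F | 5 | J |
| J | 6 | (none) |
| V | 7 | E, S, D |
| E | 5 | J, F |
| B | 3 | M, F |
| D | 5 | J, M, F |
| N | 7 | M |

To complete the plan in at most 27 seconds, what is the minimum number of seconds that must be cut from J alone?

Current finish: 28 seconds; target: 27.
J is on every critical path, so each second cut from J cuts the finish by one (this holds down to a finish of 27).
Need 28 − 27 = 1 second off J → J becomes 5 seconds, finish becomes 27.

1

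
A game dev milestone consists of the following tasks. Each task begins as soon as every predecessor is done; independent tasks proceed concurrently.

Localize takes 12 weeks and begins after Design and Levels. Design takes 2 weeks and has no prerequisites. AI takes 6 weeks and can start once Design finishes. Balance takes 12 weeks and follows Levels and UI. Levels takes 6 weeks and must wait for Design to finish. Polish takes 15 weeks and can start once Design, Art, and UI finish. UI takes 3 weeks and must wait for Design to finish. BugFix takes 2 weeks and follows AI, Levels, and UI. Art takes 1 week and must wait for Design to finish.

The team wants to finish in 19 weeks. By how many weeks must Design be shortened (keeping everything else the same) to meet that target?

Current finish: 20 weeks; target: 19.
Design is on every critical path, so each week cut from Design cuts the finish by one (this holds down to a finish of 19).
Need 20 − 19 = 1 week off Design → Design becomes 1 week, finish becomes 19.

1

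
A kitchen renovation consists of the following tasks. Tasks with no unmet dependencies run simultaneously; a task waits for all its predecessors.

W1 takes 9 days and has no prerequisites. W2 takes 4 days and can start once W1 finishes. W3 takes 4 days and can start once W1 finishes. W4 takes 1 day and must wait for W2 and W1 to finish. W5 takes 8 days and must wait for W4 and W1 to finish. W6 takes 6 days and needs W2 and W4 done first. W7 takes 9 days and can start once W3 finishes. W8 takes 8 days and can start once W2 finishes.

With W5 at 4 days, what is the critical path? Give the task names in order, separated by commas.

W1, W3, W7

The binding path is W1→W2→W4→W5 = 9+4+1+8 = 22; finish at 22 days.
W5 lies on that path, so at 4 days the path becomes 18 days.
New critical path: W1→W3→W7 = 9+4+9 = 22 ⇒ 22 days.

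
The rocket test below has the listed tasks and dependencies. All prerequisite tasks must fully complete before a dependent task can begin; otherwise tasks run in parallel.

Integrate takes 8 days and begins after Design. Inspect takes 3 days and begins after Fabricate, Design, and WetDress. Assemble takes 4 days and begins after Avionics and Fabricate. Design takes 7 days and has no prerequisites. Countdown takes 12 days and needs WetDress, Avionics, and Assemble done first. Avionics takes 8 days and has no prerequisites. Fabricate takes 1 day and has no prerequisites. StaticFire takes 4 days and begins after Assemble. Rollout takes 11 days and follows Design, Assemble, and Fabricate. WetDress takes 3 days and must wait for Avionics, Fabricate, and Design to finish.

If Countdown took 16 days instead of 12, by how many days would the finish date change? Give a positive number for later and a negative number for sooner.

The binding path is Avionics→Assemble→Countdown = 8+4+12 = 24; finish at 24 days.
Countdown lies on that path, so at 16 days the path becomes 28 days.
No other chain overtakes it, so the finish is 28 days.
Change in finish: 28 − 24 = +4 days.

4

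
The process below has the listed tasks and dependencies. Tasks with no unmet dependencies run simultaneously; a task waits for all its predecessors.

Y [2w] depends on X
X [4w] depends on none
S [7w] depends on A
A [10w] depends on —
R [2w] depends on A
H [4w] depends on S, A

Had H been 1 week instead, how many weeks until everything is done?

18

Actual critical path: A→S→H = 10+7+4 = 21 ⇒ 21 weeks.
H lies on that path, so at 1 week the path becomes 18 weeks.
No other chain overtakes it, so the finish is 18 weeks.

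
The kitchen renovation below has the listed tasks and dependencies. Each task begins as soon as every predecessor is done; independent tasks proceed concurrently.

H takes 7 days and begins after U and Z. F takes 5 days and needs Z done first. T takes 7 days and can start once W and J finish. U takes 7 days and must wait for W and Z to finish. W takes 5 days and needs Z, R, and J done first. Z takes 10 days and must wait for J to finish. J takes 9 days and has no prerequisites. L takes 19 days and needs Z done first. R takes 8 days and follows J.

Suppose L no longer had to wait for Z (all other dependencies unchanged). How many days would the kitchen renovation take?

38

Original critical path: J→Z→W→U→H = 9+10+5+7+7 = 38 ⇒ 38 days.
Without Z→L, L's earliest start moves from 19 to 0.
After: J→Z→W→U→H = 9+10+5+7+7 = 38 → 38 days.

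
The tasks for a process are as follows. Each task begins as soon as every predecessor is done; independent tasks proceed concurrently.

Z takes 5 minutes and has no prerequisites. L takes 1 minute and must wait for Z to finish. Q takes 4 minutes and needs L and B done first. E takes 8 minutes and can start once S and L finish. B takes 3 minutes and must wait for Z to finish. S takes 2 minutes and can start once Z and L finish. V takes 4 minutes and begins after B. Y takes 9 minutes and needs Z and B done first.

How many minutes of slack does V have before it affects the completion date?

5

Critical path: Z→B→Y = 5+3+9 = 17, so the finish is 17 minutes.
Longest path through V: 12 minutes (earliest finish 12, latest finish 17).
So V can slip 17 − 12 = 5 minutes.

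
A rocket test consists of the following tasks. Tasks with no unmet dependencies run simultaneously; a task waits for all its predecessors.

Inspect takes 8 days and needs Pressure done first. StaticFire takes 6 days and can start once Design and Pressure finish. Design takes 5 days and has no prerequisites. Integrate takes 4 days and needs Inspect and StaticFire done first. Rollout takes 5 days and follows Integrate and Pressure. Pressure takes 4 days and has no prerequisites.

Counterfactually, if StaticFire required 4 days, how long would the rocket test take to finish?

21

The binding path is Pressure→Inspect→Integrate→Rollout = 4+8+4+5 = 21; finish at 21 days.
The longest path through StaticFire is only 20 days, so StaticFire has float 1.
That remains the longest chain; total 21 days.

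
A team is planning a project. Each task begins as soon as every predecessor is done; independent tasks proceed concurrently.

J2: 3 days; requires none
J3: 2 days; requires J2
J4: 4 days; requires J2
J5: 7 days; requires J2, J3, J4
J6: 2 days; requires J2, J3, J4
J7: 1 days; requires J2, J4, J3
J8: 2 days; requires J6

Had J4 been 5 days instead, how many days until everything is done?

15

Actual critical path: J2→J4→J5 = 3+4+7 = 14 ⇒ 14 days.
Since J4 is critical, the +1 change carries straight to that chain (now 15 days).
That remains the longest chain; total 15 days.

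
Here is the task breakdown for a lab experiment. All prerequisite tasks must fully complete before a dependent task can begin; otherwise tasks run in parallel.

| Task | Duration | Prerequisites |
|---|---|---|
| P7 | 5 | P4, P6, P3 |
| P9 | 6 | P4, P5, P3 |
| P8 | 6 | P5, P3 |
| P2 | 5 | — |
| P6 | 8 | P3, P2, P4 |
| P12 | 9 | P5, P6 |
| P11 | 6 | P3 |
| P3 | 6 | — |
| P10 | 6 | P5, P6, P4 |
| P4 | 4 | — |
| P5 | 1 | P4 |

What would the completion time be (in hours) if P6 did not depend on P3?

22

With the dependency in place, P3→P6→P12 = 6+8+9 = 23 sets the finish at 23 hours.
Without P3→P6, P6's earliest start moves from 6 to 5.
The longest chain is now P2→P6→P12 = 5+8+9 = 22, so the job takes 22 hours.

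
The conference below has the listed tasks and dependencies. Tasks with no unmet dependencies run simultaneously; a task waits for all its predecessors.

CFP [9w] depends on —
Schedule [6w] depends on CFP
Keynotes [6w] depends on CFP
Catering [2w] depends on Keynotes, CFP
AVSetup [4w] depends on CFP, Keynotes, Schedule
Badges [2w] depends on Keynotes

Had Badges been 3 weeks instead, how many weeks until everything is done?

Critical path before the change: CFP→Schedule→AVSetup = 9+6+4 = 19 giving 19 weeks.
The longest path through Badges is only 17 weeks, so Badges has float 2.
That remains the longest chain; total 19 weeks.

19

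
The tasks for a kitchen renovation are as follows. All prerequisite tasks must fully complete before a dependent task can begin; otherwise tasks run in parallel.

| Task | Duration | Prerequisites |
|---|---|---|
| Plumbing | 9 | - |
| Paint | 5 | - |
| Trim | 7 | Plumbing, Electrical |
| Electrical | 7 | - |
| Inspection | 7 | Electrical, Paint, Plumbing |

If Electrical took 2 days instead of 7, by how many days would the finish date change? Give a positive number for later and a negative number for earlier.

0

Actual critical path: Plumbing→Inspection = 9+7 = 16 ⇒ 16 days.
Electrical is off the critical path — its longest chain is 14 days, giving 2 of slack.
No other chain overtakes it, so the finish is 16 days.
Change in finish: 16 − 16 = +0 days.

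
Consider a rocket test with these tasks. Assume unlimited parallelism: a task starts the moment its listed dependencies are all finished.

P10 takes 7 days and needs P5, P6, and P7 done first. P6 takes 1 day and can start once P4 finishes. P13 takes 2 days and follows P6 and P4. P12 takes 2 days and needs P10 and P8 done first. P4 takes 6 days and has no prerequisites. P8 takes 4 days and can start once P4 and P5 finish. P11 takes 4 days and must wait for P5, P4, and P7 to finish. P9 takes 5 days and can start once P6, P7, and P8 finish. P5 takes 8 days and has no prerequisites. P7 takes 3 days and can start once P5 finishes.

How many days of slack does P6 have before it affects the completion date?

4

Critical path: P5→P7→P10→P12 = 8+3+7+2 = 20, so the finish is 20 days.
Longest path through P6: 16 days (earliest finish 7, latest finish 11).
So P6 can slip 11 − 7 = 4 days.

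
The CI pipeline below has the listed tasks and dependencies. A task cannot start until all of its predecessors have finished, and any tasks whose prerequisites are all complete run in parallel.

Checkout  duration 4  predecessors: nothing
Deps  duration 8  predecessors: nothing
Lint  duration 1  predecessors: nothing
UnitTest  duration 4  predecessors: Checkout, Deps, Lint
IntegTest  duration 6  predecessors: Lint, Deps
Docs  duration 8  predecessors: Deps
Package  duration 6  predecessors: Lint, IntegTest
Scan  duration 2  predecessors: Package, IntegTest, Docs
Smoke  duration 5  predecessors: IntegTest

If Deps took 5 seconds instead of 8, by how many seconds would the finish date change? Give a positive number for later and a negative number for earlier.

-3

The binding path is Deps→IntegTest→Package→Scan = 8+6+6+2 = 22; finish at 22 seconds.
Deps lies on that path, so at 5 seconds the path becomes 19 seconds.
No other chain overtakes it, so the finish is 19 seconds.
Change in finish: 19 − 22 = -3 seconds.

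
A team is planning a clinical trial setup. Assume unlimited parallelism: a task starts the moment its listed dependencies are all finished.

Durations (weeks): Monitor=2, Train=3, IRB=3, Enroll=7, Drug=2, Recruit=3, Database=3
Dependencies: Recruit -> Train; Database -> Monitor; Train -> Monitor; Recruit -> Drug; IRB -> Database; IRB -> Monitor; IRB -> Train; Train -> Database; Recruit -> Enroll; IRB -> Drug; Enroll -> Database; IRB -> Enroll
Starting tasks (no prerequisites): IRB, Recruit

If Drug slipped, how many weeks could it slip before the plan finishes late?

The longest chain is IRB→Enroll→Database→Monitor = 3+7+3+2 = 15; overall finish 15 weeks.
The longest chain containing Drug totals 5 weeks.
So Drug can slip 15 − 5 = 10 weeks.

10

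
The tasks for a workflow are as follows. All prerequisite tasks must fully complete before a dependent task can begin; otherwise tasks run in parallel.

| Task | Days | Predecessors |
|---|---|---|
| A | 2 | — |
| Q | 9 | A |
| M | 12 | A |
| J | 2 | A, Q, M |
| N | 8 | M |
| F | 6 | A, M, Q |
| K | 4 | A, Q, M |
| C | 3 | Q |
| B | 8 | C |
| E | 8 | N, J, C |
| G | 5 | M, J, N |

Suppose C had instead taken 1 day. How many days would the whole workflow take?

30

Actual critical path: A→M→N→E = 2+12+8+8 = 30 ⇒ 30 days.
The longest path through C is only 22 days, so C has float 8.
That remains the longest chain; total 30 days.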